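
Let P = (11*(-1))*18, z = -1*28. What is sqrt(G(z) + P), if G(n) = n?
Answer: I*sqrt(226) ≈ 15.033*I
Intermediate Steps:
z = -28
P = -198 (P = -11*18 = -198)
sqrt(G(z) + P) = sqrt(-28 - 198) = sqrt(-226) = I*sqrt(226)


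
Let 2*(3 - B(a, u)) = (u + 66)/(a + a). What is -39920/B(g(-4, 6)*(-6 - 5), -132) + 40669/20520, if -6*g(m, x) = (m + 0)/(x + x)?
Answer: 34172269/20520 ≈ 1665.3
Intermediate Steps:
g(m, x) = -m/(12*x) (g(m, x) = -(m + 0)/(6*(x + x)) = -m/(6*(2*x)) = -m*1/(2*x)/6 = -m/(12*x))
B(a, u) = 3 - (66 + u)/(4*a) (B(a, u) = 3 - (u + 66)/(2*(a + a)) = 3 - (66 + u)/(2*(2*a)) = 3 - (66 + u)*1/(2*a)/2 = 3 - (66 + u)/(4*a))
-39920/B(g(-4, 6)*(-6 - 5), -132) + 40669/20520 = -39920*2*(-6 - 5)/(9*(-66 - 1*(-132) + 12*((-1/12*(-4)/6)*(-6 - 5)))) + 40669/20520 = -39920*(-22/(9*(-66 + 132 + 12*(-1/12*(-4)*1/6*(-11))))) + 40669*(1/20520) = -39920*(-22/(9*(-66 + 132 + 12*((1/18)*(-11))))) + 40669/20520 = -39920*(-22/(9*(-66 + 132 + 12*(-11/18)))) + 40669/20520 = -39920*(-22/(9*(-66 + 132 - 22/3))) + 40669/20520 = -39920/((1/4)*(-18/11)*(176/3)) + 40669/20520 = -39920/(-24) + 40669/20520 = -39920*(-1/24) + 40669/20520 = 4990/3 + 40669/20520 = 34172269/20520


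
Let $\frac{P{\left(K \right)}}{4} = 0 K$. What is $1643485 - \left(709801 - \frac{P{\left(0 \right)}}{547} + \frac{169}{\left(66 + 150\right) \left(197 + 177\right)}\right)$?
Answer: $\frac{75426728087}{80784} \approx 9.3368 \cdot 10^{5}$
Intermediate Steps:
$P{\left(K \right)} = 0$ ($P{\left(K \right)} = 4 \cdot 0 K = 4 \cdot 0 = 0$)
$1643485 - \left(709801 - \frac{P{\left(0 \right)}}{547} + \frac{169}{\left(66 + 150\right) \left(197 + 177\right)}\right) = 1643485 - \left(709801 + 169 \frac{1}{\left(66 + 150\right) \left(197 + 177\right)}\right) = 1643485 - \left(709801 + \frac{169}{216 \cdot 374}\right) = 1643485 - \left(709801 + \frac{169}{80784}\right) = 1643485 + \left(\left(\left(-169\right) \frac{1}{80784} + 0\right) - 709801\right) = 1643485 + \left(\left(- \frac{169}{80784} + 0\right) - 709801\right) = 1643485 - \frac{57340564153}{80784} = \frac{75426728087}{80784}$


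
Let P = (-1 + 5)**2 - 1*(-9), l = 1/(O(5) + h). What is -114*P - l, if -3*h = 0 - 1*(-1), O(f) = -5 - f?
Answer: -88347/31 ≈ -2849.9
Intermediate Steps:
h = -1/3 (h = -(0 - 1*(-1))/3 = -(0 + 1)/3 = -1/3*1 = -1/3 ≈ -0.33333)
l = -3/31 (l = 1/((-5 - 1*5) - 1/3) = 1/((-5 - 5) - 1/3) = 1/(-10 - 1/3) = 1/(-31/3) = -3/31 ≈ -0.096774)
P = 25 (P = 4**2 + 9 = 16 + 9 = 25)
-114*P - l = -114*25 - 1*(-3/31) = -2850 + 3/31 = -88347/31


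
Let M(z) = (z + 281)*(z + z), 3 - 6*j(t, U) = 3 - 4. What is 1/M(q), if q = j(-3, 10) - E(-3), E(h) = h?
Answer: 9/18788 ≈ 0.00047903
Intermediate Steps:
j(t, U) = ⅔ (j(t, U) = ½ - (3 - 4)/6 = ½ - ⅙*(-1) = ½ + ⅙ = ⅔)
q = 11/3 (q = ⅔ - 1*(-3) = ⅔ + 3 = 11/3 ≈ 3.6667)
M(z) = 2*z*(281 + z) (M(z) = (281 + z)*(2*z) = 2*z*(281 + z))
1/M(q) = 1/(2*(11/3)*(281 + 11/3)) = 1/(2*(11/3)*(854/3)) = 1/(18788/9) = 9/18788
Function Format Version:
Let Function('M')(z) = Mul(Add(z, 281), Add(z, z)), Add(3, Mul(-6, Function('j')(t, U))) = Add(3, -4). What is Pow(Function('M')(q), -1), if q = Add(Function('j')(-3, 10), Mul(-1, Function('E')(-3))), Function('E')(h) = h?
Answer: Rational(9, 18788) ≈ 0.00047903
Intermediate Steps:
Function('j')(t, U) = Rational(2, 3) (Function('j')(t, U) = Add(Rational(1, 2), Mul(Rational(-1, 6), Add(3, -4))) = Add(Rational(1, 2), Mul(Rational(-1, 6), -1)) = Add(Rational(1, 2), Rational(1, 6)) = Rational(2, 3))
q = Rational(11, 3) (q = Add(Rational(2, 3), Mul(-1, -3)) = Add(Rational(2, 3), 3) = Rational(11, 3) ≈ 3.6667)
Function('M')(z) = Mul(2, z, Add(281, z)) (Function('M')(z) = Mul(Add(281, z), Mul(2, z)) = Mul(2, z, Add(281, z)))
Pow(Function('M')(q), -1) = Pow(Mul(2, Rational(11, 3), Add(281, Rational(11, 3))), -1) = Pow(Mul(2, Rational(11, 3), Rational(854, 3)), -1) = Pow(Rational(18788, 9), -1) = Rational(9, 18788)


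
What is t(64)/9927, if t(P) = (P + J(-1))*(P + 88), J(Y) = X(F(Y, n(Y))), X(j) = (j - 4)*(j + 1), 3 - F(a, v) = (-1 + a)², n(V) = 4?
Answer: 9728/9927 ≈ 0.97995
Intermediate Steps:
F(a, v) = 3 - (-1 + a)²
X(j) = (1 + j)*(-4 + j) (X(j) = (-4 + j)*(1 + j) = (1 + j)*(-4 + j))
J(Y) = -13 + (3 - (-1 + Y)²)² + 3*(-1 + Y)² (J(Y) = -4 + (3 - (-1 + Y)²)² - 3*(3 - (-1 + Y)²) = -4 + (3 - (-1 + Y)²)² + (-9 + 3*(-1 + Y)²) = -13 + (3 - (-1 + Y)²)² + 3*(-1 + Y)²)
t(P) = P*(88 + P) (t(P) = (P + (-13 + (-3 + (-1 - 1)²)² + 3*(-1 - 1)²))*(P + 88) = (P + (-13 + (-3 + (-2)²)² + 3*(-2)²))*(88 + P) = (P + (-13 + (-3 + 4)² + 3*4))*(88 + P) = (P + (-13 + 1² + 12))*(88 + P) = (P + (-13 + 1 + 12))*(88 + P) = (P + 0)*(88 + P) = P*(88 + P))
t(64)/9927 = (64*(88 + 64))/9927 = (64*152)*(1/9927) = 9728*(1/9927) = 9728/9927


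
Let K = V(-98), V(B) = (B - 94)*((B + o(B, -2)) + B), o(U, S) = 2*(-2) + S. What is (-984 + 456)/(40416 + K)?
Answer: -1/150 ≈ -0.0066667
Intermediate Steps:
o(U, S) = -4 + S
V(B) = (-94 + B)*(-6 + 2*B) (V(B) = (B - 94)*((B + (-4 - 2)) + B) = (-94 + B)*((B - 6) + B) = (-94 + B)*((-6 + B) + B) = (-94 + B)*(-6 + 2*B))
K = 38784 (K = 564 - 194*(-98) + 2*(-98)² = 564 + 19012 + 2*9604 = 564 + 19012 + 19208 = 38784)
(-984 + 456)/(40416 + K) = (-984 + 456)/(40416 + 38784) = -528/79200 = -528*1/79200 = -1/150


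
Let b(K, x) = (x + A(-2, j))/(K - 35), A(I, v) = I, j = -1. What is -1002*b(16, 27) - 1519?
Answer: -3811/19 ≈ -200.58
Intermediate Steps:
b(K, x) = (-2 + x)/(-35 + K) (b(K, x) = (x - 2)/(K - 35) = (-2 + x)/(-35 + K))
-1002*b(16, 27) - 1519 = -1002*(-2 + 27)/(-35 + 16) - 1519 = -1002*25/(-19) - 1519 = -(-1002)*25/19 - 1519 = -1002*(-25/19) - 1519 = 25050/19 - 1519 = -3811/19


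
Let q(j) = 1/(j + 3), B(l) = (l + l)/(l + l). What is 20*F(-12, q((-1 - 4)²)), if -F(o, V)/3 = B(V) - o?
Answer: -780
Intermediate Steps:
B(l) = 1 (B(l) = (2*l)/((2*l)) = (2*l)*(1/(2*l)) = 1)
q(j) = 1/(3 + j)
F(o, V) = -3 + 3*o (F(o, V) = -3*(1 - o) = -3 + 3*o)
20*F(-12, q((-1 - 4)²)) = 20*(-3 + 3*(-12)) = 20*(-3 - 36) = 20*(-39) = -780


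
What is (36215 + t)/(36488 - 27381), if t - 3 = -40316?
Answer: -4098/9107 ≈ -0.44998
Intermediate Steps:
t = -40313 (t = 3 - 40316 = -40313)
(36215 + t)/(36488 - 27381) = (36215 - 40313)/(36488 - 27381) = -4098/9107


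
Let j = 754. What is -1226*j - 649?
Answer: -925053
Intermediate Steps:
-1226*j - 649 = -1226*754 - 649 = -924404 - 649 = -925053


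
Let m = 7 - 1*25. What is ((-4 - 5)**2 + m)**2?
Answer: 3969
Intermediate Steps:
m = -18 (m = 7 - 25 = -18)
((-4 - 5)**2 + m)**2 = ((-4 - 5)**2 - 18)**2 = ((-9)**2 - 18)**2 = (81 - 18)**2 = 63**2 = 3969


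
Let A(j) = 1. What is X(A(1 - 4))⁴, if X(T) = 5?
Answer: 625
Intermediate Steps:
X(A(1 - 4))⁴ = 5⁴ = 625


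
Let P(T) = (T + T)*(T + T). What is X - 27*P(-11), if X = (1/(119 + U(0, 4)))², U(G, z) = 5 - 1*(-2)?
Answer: -207467567/15876 ≈ -13068.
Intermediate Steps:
U(G, z) = 7 (U(G, z) = 5 + 2 = 7)
P(T) = 4*T² (P(T) = (2*T)*(2*T) = 4*T²)
X = 1/15876 (X = (1/(119 + 7))² = (1/126)² = 1/15876 ≈ 6.2988e-5)
X - 27*P(-11) = 1/15876 - 27*4*(-11)² = 1/15876 - 27*4*121 = 1/15876 - 27*484 = 1/15876 - 1*13068 = 1/15876 - 13068 = -207467567/15876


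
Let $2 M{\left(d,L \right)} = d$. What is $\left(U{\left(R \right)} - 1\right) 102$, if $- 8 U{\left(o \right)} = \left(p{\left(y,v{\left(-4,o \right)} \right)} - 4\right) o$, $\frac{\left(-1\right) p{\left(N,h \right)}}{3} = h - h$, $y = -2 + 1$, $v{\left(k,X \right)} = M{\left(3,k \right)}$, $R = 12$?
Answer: $510$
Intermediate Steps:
$M{\left(d,L \right)} = \frac{d}{2}$
$v{\left(k,X \right)} = \frac{3}{2}$ ($v{\left(k,X \right)} = \frac{1}{2} \cdot 3 = \frac{3}{2}$)
$y = -1$
$p{\left(N,h \right)} = 0$ ($p{\left(N,h \right)} = - 3 \left(h - h\right) = \left(-3\right) 0 = 0$)
$U{\left(o \right)} = \frac{o}{2}$ ($U{\left(o \right)} = - \frac{\left(0 - 4\right) o}{8} = - \frac{\left(-4\right) o}{8} = \frac{o}{2}$)
$\left(U{\left(R \right)} - 1\right) 102 = \left(\frac{1}{2} \cdot 12 - 1\right) 102 = \left(6 - 1\right) 102 = 5 \cdot 102 = 510$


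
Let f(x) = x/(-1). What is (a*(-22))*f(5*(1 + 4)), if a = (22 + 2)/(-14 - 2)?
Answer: -825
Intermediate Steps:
f(x) = -x (f(x) = x*(-1) = -x)
a = -3/2 (a = 24/(-16) = 24*(-1/16) = -3/2 ≈ -1.5000)
(a*(-22))*f(5*(1 + 4)) = (-3/2*(-22))*(-5*(1 + 4)) = 33*(-5*5) = 33*(-1*25) = 33*(-25) = -825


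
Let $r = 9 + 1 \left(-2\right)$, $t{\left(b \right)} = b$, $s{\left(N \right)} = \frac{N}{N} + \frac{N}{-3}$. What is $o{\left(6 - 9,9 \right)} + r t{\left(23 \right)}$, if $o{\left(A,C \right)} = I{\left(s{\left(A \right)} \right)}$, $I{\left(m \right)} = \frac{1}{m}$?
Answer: $\frac{323}{2} \approx 161.5$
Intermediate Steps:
$s{\left(N \right)} = 1 - \frac{N}{3}$ ($s{\left(N \right)} = 1 + N \left(- \frac{1}{3}\right) = 1 - \frac{N}{3}$)
$r = 7$ ($r = 9 - 2 = 7$)
$o{\left(A,C \right)} = \frac{1}{1 - \frac{A}{3}}$
$o{\left(6 - 9,9 \right)} + r t{\left(23 \right)} = - \frac{3}{-3 + \left(6 - 9\right)} + 7 \cdot 23 = - \frac{3}{-3 - 3} + 161 = - \frac{3}{-6} + 161 = \left(-3\right) \left(- \frac{1}{6}\right) + 161 = \frac{1}{2} + 161 = \frac{323}{2}$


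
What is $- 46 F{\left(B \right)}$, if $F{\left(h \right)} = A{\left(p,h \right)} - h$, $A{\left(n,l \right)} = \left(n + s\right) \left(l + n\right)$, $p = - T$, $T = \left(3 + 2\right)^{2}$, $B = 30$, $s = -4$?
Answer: $8050$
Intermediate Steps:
$T = 25$ ($T = 5^{2} = 25$)
$p = -25$ ($p = \left(-1\right) 25 = -25$)
$A{\left(n,l \right)} = \left(-4 + n\right) \left(l + n\right)$ ($A{\left(n,l \right)} = \left(n - 4\right) \left(l + n\right) = \left(-4 + n\right) \left(l + n\right)$)
$F{\left(h \right)} = 725 - 30 h$ ($F{\left(h \right)} = \left(\left(-25\right)^{2} - 4 h - -100 + h \left(-25\right)\right) - h = \left(625 - 4 h + 100 - 25 h\right) - h = \left(725 - 29 h\right) - h = 725 - 30 h$)
$- 46 F{\left(B \right)} = - 46 \left(725 - 900\right) = \left(-46\right) \left(-175\right) = 8050$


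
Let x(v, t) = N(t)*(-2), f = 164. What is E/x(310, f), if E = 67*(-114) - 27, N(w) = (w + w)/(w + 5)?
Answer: 1295385/656 ≈ 1974.7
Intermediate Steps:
N(w) = 2*w/(5 + w) (N(w) = (2*w)/(5 + w) = 2*w/(5 + w))
E = -7665 (E = -7638 - 27 = -7665)
x(v, t) = -4*t/(5 + t) (x(v, t) = (2*t/(5 + t))*(-2) = -4*t/(5 + t))
E/x(310, f) = -7665/((-4*164/(5 + 164))) = -7665/((-4*164/169)) = -7665/((-4*164*1/169)) = -7665/(-656/169) = -7665*(-169/656) = 1295385/656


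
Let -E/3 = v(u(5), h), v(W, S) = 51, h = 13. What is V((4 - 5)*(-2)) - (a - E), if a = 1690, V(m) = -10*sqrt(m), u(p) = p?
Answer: -1843 - 10*sqrt(2) ≈ -1857.1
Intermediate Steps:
E = -153 (E = -3*51 = -153)
V((4 - 5)*(-2)) - (a - E) = -10*sqrt(2) - (1690 - 1*(-153)) = -10*sqrt(2) - (1690 + 153) = -10*sqrt(2) - 1*1843 = -10*sqrt(2) - 1843 = -1843 - 10*sqrt(2)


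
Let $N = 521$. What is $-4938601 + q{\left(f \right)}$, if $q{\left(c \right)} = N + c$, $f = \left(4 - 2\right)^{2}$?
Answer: $-4938076$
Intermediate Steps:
$f = 4$ ($f = 2^{2} = 4$)
$q{\left(c \right)} = 521 + c$
$-4938601 + q{\left(f \right)} = -4938601 + \left(521 + 4\right) = -4938601 + 525 = -4938076$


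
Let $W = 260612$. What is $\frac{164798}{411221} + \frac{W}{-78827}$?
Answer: $- \frac{94178595306}{32415317767} \approx -2.9054$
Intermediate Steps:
$\frac{164798}{411221} + \frac{W}{-78827} = \frac{164798}{411221} + \frac{260612}{-78827} = 164798 \cdot \frac{1}{411221} + 260612 \left(- \frac{1}{78827}\right) = \frac{164798}{411221} - \frac{260612}{78827} = - \frac{94178595306}{32415317767}$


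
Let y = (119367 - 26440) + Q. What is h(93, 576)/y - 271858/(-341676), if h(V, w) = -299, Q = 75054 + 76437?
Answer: 8293103440/10438970571 ≈ 0.79444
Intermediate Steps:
Q = 151491
y = 244418 (y = (119367 - 26440) + 151491 = 92927 + 151491 = 244418)
h(93, 576)/y - 271858/(-341676) = -299/244418 - 271858/(-341676) = -299*1/244418 - 271858*(-1/341676) = -299/244418 + 135929/170838 = 8293103440/10438970571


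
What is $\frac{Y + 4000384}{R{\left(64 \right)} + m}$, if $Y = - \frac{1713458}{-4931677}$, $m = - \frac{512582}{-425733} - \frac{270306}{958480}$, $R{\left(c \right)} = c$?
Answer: $\frac{30264609713599757604240}{491162428679613859} \approx 61618.0$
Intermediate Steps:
$m = \frac{1414366207}{1534047240}$ ($m = \left(-512582\right) \left(- \frac{1}{425733}\right) - \frac{135153}{479240} = \frac{3854}{3201} - \frac{135153}{479240} = \frac{1414366207}{1534047240} \approx 0.92198$)
$Y = \frac{1713458}{4931677}$ ($Y = \left(-1713458\right) \left(- \frac{1}{4931677}\right) = \frac{1713458}{4931677} \approx 0.34744$)
$\frac{Y + 4000384}{R{\left(64 \right)} + m} = \frac{\frac{1713458}{4931677} + 4000384}{64 + \frac{1414366207}{1534047240}} = \frac{19728603477426}{4931677 \cdot \frac{99593389567}{1534047240}} = \frac{19728603477426}{4931677} \cdot \frac{1534047240}{99593389567} = \frac{30264609713599757604240}{491162428679613859}$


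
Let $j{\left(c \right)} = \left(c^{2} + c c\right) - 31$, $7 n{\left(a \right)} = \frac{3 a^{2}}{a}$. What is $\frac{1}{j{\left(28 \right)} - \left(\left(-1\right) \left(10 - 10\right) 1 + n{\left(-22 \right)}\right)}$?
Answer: $\frac{7}{10825} \approx 0.00064665$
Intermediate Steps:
$n{\left(a \right)} = \frac{3 a}{7}$ ($n{\left(a \right)} = \frac{3 a^{2} \frac{1}{a}}{7} = \frac{3 a}{7}$)
$j{\left(c \right)} = -31 + 2 c^{2}$ ($j{\left(c \right)} = \left(c^{2} + c^{2}\right) - 31 = 2 c^{2} - 31 = -31 + 2 c^{2}$)
$\frac{1}{j{\left(28 \right)} - \left(\left(-1\right) \left(10 - 10\right) 1 + n{\left(-22 \right)}\right)} = \frac{1}{\left(-31 + 2 \cdot 28^{2}\right) + \left(\left(10 - 10\right) 1 - \frac{3}{7} \left(-22\right)\right)} = \frac{1}{\left(-31 + 2 \cdot 784\right) + \left(0 \cdot 1 - - \frac{66}{7}\right)} = \frac{1}{\left(-31 + 1568\right) + \left(0 + \frac{66}{7}\right)} = \frac{1}{1537 + \frac{66}{7}} = \frac{1}{\frac{10825}{7}} = \frac{7}{10825}$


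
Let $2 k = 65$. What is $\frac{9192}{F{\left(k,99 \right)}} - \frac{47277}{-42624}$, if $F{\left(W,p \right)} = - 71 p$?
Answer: $- \frac{2203325}{11096448} \approx -0.19856$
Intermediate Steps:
$k = \frac{65}{2}$ ($k = \frac{1}{2} \cdot 65 = \frac{65}{2} \approx 32.5$)
$\frac{9192}{F{\left(k,99 \right)}} - \frac{47277}{-42624} = \frac{9192}{\left(-71\right) 99} - \frac{47277}{-42624} = \frac{9192}{-7029} - - \frac{5253}{4736} = 9192 \left(- \frac{1}{7029}\right) + \frac{5253}{4736} = - \frac{3064}{2343} + \frac{5253}{4736} = - \frac{2203325}{11096448}$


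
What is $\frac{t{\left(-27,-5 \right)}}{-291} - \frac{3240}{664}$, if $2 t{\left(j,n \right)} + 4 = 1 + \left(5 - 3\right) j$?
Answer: $- \frac{76993}{16102} \approx -4.7816$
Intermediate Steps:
$t{\left(j,n \right)} = - \frac{3}{2} + j$ ($t{\left(j,n \right)} = -2 + \frac{1 + \left(5 - 3\right) j}{2} = -2 + \frac{1 + 2 j}{2} = -2 + \left(\frac{1}{2} + j\right) = - \frac{3}{2} + j$)
$\frac{t{\left(-27,-5 \right)}}{-291} - \frac{3240}{664} = \frac{- \frac{3}{2} - 27}{-291} - \frac{3240}{664} = \left(- \frac{57}{2}\right) \left(- \frac{1}{291}\right) - \frac{405}{83} = \frac{19}{194} - \frac{405}{83} = - \frac{76993}{16102}$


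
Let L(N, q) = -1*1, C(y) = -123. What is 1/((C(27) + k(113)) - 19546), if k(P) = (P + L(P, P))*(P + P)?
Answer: 1/5643 ≈ 0.00017721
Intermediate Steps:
L(N, q) = -1
k(P) = 2*P*(-1 + P) (k(P) = (P - 1)*(P + P) = (-1 + P)*(2*P) = 2*P*(-1 + P))
1/((C(27) + k(113)) - 19546) = 1/((-123 + 2*113*(-1 + 113)) - 19546) = 1/((-123 + 2*113*112) - 19546) = 1/((-123 + 25312) - 19546) = 1/(25189 - 19546) = 1/5643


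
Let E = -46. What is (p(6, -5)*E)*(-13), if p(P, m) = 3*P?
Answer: 10764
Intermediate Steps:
(p(6, -5)*E)*(-13) = ((3*6)*(-46))*(-13) = (18*(-46))*(-13) = -828*(-13) = 10764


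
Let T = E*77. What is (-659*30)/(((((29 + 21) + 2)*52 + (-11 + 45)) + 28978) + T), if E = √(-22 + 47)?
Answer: -19770/32101 ≈ -0.61587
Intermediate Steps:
E = 5 (E = √25 = 5)
T = 385 (T = 5*77 = 385)
(-659*30)/(((((29 + 21) + 2)*52 + (-11 + 45)) + 28978) + T) = (-659*30)/(((((29 + 21) + 2)*52 + (-11 + 45)) + 28978) + 385) = -19770/((((50 + 2)*52 + 34) + 28978) + 385) = -19770/(((52*52 + 34) + 28978) + 385) = -19770/(((2704 + 34) + 28978) + 385) = -19770/((2738 + 28978) + 385) = -19770/(31716 + 385) = -19770/32101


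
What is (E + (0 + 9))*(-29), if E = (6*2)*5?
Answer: -2001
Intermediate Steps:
E = 60 (E = 12*5 = 60)
(E + (0 + 9))*(-29) = (60 + (0 + 9))*(-29) = (60 + 9)*(-29) = 69*(-29) = -2001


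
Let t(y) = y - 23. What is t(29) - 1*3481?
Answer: -3475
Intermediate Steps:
t(y) = -23 + y
t(29) - 1*3481 = (-23 + 29) - 1*3481 = 6 - 3481 = -3475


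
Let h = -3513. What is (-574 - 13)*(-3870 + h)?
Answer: 4333821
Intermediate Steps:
(-574 - 13)*(-3870 + h) = (-574 - 13)*(-3870 - 3513) = -587*(-7383) = 4333821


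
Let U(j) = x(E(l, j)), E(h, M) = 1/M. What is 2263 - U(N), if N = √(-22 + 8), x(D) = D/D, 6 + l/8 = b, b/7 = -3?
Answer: 2262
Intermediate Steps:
b = -21 (b = 7*(-3) = -21)
l = -216 (l = -48 + 8*(-21) = -48 - 168 = -216)
x(D) = 1
N = I*√14 (N = √(-14) = I*√14 ≈ 3.7417*I)
U(j) = 1
2263 - U(N) = 2263 - 1*1 = 2263 - 1 = 2262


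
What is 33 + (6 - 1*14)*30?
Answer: -207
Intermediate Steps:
33 + (6 - 1*14)*30 = 33 + (6 - 14)*30 = 33 - 8*30 = 33 - 240 = -207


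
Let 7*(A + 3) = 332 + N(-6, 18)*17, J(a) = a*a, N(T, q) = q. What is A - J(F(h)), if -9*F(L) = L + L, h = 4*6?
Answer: 3761/63 ≈ 59.698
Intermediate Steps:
h = 24
F(L) = -2*L/9 (F(L) = -(L + L)/9 = -2*L/9)
J(a) = a**2
A = 617/7 (A = -3 + (332 + 18*17)/7 = -3 + (332 + 306)/7 = -3 + (1/7)*638 = -3 + 638/7 = 617/7 ≈ 88.143)
A - J(F(h)) = 617/7 - (-2/9*24)**2 = 617/7 - (-16/3)**2 = 617/7 - 1*256/9 = 617/7 - 256/9 = 3761/63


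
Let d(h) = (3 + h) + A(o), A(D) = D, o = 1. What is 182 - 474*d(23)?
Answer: -12616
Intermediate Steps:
d(h) = 4 + h (d(h) = (3 + h) + 1 = 4 + h)
182 - 474*d(23) = 182 - 474*(4 + 23) = 182 - 474*27 = 182 - 12798 = -12616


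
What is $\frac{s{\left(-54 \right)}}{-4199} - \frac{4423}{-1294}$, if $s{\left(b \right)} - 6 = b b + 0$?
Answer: $\frac{14791109}{5433506} \approx 2.7222$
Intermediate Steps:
$s{\left(b \right)} = 6 + b^{2}$ ($s{\left(b \right)} = 6 + \left(b b + 0\right) = 6 + \left(b^{2} + 0\right) = 6 + b^{2}$)
$\frac{s{\left(-54 \right)}}{-4199} - \frac{4423}{-1294} = \frac{6 + \left(-54\right)^{2}}{-4199} - \frac{4423}{-1294} = \left(6 + 2916\right) \left(- \frac{1}{4199}\right) - - \frac{4423}{1294} = 2922 \left(- \frac{1}{4199}\right) + \frac{4423}{1294} = - \frac{2922}{4199} + \frac{4423}{1294} = \frac{14791109}{5433506}$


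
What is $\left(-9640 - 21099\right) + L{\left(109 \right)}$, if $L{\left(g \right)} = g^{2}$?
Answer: $-18858$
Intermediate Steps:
$\left(-9640 - 21099\right) + L{\left(109 \right)} = \left(-9640 - 21099\right) + 109^{2} = \left(-9640 - 21099\right) + 11881 = -30739 + 11881 = -18858$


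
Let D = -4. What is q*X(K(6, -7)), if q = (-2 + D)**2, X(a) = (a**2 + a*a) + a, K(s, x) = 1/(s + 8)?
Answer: 144/49 ≈ 2.9388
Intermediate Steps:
K(s, x) = 1/(8 + s)
X(a) = a + 2*a**2 (X(a) = (a**2 + a**2) + a = 2*a**2 + a = a + 2*a**2)
q = 36 (q = (-2 - 4)**2 = (-6)**2 = 36)
q*X(K(6, -7)) = 36*((1 + 2/(8 + 6))/(8 + 6)) = 36*((1 + 2/14)/14) = 36*((1 + 2*(1/14))/14) = 36*((1 + 1/7)/14) = 36*((1/14)*(8/7)) = 36*(4/49) = 144/49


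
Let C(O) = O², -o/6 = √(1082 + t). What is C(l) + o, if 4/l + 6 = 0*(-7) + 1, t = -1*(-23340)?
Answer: 16/25 - 6*√24422 ≈ -937.01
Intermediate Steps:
t = 23340
l = -⅘ (l = 4/(-6 + (0*(-7) + 1)) = 4/(-6 + (0 + 1)) = 4/(-6 + 1) = 4/(-5) = 4*(-⅕) = -⅘ ≈ -0.80000)
o = -6*√24422 (o = -6*√(1082 + 23340) = -6*√24422 ≈ -937.65)
C(l) + o = (-⅘)² - 6*√24422 = 16/25 - 6*√24422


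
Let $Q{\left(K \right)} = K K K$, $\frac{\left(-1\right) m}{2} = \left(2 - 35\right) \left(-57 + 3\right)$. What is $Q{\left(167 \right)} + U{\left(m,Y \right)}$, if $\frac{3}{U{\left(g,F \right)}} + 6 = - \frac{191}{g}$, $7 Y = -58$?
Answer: $\frac{98705602667}{21193} \approx 4.6575 \cdot 10^{6}$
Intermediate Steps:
$Y = - \frac{58}{7}$ ($Y = \frac{1}{7} \left(-58\right) = - \frac{58}{7} \approx -8.2857$)
$m = -3564$ ($m = - 2 \left(2 - 35\right) \left(-57 + 3\right) = - 2 \left(\left(-33\right) \left(-54\right)\right) = \left(-2\right) 1782 = -3564$)
$U{\left(g,F \right)} = \frac{3}{-6 - \frac{191}{g}}$
$Q{\left(K \right)} = K^{3}$ ($Q{\left(K \right)} = K^{2} K = K^{3}$)
$Q{\left(167 \right)} + U{\left(m,Y \right)} = 167^{3} - - \frac{10692}{191 + 6 \left(-3564\right)} = 4657463 - - \frac{10692}{191 - 21384} = 4657463 - - \frac{10692}{-21193} = 4657463 - \left(-10692\right) \left(- \frac{1}{21193}\right) = 4657463 - \frac{10692}{21193} = \frac{98705602667}{21193}$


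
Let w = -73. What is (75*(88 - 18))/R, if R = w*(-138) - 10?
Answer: 2625/5032 ≈ 0.52166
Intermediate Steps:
R = 10064 (R = -73*(-138) - 10 = 10074 - 10 = 10064)
(75*(88 - 18))/R = (75*(88 - 18))/10064 = (75*70)*(1/10064) = 5250*(1/10064) = 2625/5032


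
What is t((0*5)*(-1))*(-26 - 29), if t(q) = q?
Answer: 0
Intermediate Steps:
t((0*5)*(-1))*(-26 - 29) = ((0*5)*(-1))*(-26 - 29) = (0*(-1))*(-55) = 0*(-55) = 0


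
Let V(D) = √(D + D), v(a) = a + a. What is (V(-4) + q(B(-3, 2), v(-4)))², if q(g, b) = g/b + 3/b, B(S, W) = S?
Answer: -8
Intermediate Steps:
v(a) = 2*a
q(g, b) = 3/b + g/b
V(D) = √2*√D (V(D) = √(2*D) = √2*√D)
(V(-4) + q(B(-3, 2), v(-4)))² = (√2*√(-4) + (3 - 3)/((2*(-4))))² = (√2*(2*I) + 0/(-8))² = (2*I*√2 - ⅛*0)² = (2*I*√2 + 0)² = (2*I*√2)² = -8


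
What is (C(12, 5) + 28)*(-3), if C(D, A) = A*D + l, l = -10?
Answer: -234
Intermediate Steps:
C(D, A) = -10 + A*D (C(D, A) = A*D - 10 = -10 + A*D)
(C(12, 5) + 28)*(-3) = ((-10 + 5*12) + 28)*(-3) = ((-10 + 60) + 28)*(-3) = (50 + 28)*(-3) = 78*(-3) = -234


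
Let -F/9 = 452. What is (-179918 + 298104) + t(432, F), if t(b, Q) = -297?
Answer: 117889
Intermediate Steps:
F = -4068 (F = -9*452 = -4068)
(-179918 + 298104) + t(432, F) = (-179918 + 298104) - 297 = 118186 - 297 = 117889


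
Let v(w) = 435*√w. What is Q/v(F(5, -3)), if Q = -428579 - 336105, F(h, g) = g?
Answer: 764684*I*√3/1305 ≈ 1014.9*I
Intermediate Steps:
Q = -764684
Q/v(F(5, -3)) = -764684*(-I*√3/1305) = -(-764684)*I*√3/1305 = 764684*I*√3/1305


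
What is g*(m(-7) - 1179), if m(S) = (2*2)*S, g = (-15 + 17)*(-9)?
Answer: 21726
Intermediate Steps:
g = -18 (g = 2*(-9) = -18)
m(S) = 4*S
g*(m(-7) - 1179) = -18*(4*(-7) - 1179) = -18*(-28 - 1179) = -18*(-1207) = 21726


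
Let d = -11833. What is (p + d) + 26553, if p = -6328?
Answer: 8392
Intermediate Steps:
(p + d) + 26553 = (-6328 - 11833) + 26553 = -18161 + 26553 = 8392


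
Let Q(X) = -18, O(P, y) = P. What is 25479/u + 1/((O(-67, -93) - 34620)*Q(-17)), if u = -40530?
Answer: -1325681732/2108796165 ≈ -0.62864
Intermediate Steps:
25479/u + 1/((O(-67, -93) - 34620)*Q(-17)) = 25479/(-40530) + 1/(-67 - 34620*(-18)) = 25479*(-1/40530) - 1/18/(-34687) = -8493/13510 - 1/34687*(-1/18) = -8493/13510 + 1/624366 = -1325681732/2108796165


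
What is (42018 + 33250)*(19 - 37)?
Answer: -1354824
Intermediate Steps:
(42018 + 33250)*(19 - 37) = 75268*(-18) = -1354824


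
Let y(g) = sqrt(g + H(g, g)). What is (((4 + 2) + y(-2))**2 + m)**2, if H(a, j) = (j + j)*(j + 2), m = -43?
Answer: -207 - 216*I*sqrt(2) ≈ -207.0 - 305.47*I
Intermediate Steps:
H(a, j) = 2*j*(2 + j) (H(a, j) = (2*j)*(2 + j) = 2*j*(2 + j))
y(g) = sqrt(g + 2*g*(2 + g))
(((4 + 2) + y(-2))**2 + m)**2 = (((4 + 2) + sqrt(-2*(5 + 2*(-2))))**2 - 43)**2 = ((6 + sqrt(-2*(5 - 4)))**2 - 43)**2 = ((6 + sqrt(-2*1))**2 - 43)**2 = ((6 + sqrt(-2))**2 - 43)**2 = ((6 + I*sqrt(2))**2 - 43)**2 = (-43 + (6 + I*sqrt(2))**2)**2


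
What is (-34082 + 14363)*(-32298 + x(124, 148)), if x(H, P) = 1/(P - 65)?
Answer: 52861374027/83 ≈ 6.3688e+8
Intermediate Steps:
x(H, P) = 1/(-65 + P)
(-34082 + 14363)*(-32298 + x(124, 148)) = (-34082 + 14363)*(-32298 + 1/(-65 + 148)) = -19719*(-32298 + 1/83) = -19719*(-2680733/83) = 52861374027/83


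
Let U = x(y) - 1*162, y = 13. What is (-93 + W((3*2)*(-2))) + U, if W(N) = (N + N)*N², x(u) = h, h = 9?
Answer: -3702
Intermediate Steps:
x(u) = 9
W(N) = 2*N³ (W(N) = (2*N)*N² = 2*N³)
U = -153 (U = 9 - 1*162 = 9 - 162 = -153)
(-93 + W((3*2)*(-2))) + U = (-93 + 2*((3*2)*(-2))³) - 153 = (-93 + 2*(6*(-2))³) - 153 = (-93 + 2*(-12)³) - 153 = (-93 + 2*(-1728)) - 153 = (-93 - 3456) - 153 = -3549 - 153 = -3702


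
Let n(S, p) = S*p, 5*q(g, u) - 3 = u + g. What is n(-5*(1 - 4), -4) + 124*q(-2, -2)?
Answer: -424/5 ≈ -84.800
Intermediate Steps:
q(g, u) = ⅗ + g/5 + u/5 (q(g, u) = ⅗ + (u + g)/5 = ⅗ + (g + u)/5 = ⅗ + (g/5 + u/5) = ⅗ + g/5 + u/5)
n(-5*(1 - 4), -4) + 124*q(-2, -2) = -5*(1 - 4)*(-4) + 124*(⅗ + (⅕)*(-2) + (⅕)*(-2)) = -5*(-3)*(-4) + 124*(⅗ - ⅖ - ⅖) = 15*(-4) + 124*(-⅕) = -60 - 124/5 = -424/5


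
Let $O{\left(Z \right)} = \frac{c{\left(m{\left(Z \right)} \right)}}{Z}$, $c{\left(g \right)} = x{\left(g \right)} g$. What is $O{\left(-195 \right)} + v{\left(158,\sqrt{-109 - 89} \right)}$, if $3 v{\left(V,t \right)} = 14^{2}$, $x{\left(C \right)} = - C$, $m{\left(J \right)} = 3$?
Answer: $\frac{12749}{195} \approx 65.38$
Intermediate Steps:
$v{\left(V,t \right)} = \frac{196}{3}$ ($v{\left(V,t \right)} = \frac{14^{2}}{3} = \frac{1}{3} \cdot 196 = \frac{196}{3}$)
$c{\left(g \right)} = - g^{2}$ ($c{\left(g \right)} = - g g = - g^{2}$)
$O{\left(Z \right)} = - \frac{9}{Z}$ ($O{\left(Z \right)} = \frac{\left(-1\right) 3^{2}}{Z} = \frac{\left(-1\right) 9}{Z} = - \frac{9}{Z}$)
$O{\left(-195 \right)} + v{\left(158,\sqrt{-109 - 89} \right)} = - \frac{9}{-195} + \frac{196}{3} = \left(-9\right) \left(- \frac{1}{195}\right) + \frac{196}{3} = \frac{3}{65} + \frac{196}{3} = \frac{12749}{195}$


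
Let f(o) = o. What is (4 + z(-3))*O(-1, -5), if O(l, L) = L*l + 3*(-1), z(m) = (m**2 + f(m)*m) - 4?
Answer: 36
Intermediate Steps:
z(m) = -4 + 2*m**2 (z(m) = (m**2 + m*m) - 4 = (m**2 + m**2) - 4 = 2*m**2 - 4 = -4 + 2*m**2)
O(l, L) = -3 + L*l (O(l, L) = L*l - 3 = -3 + L*l)
(4 + z(-3))*O(-1, -5) = (4 + (-4 + 2*(-3)**2))*(-3 - 5*(-1)) = (4 + (-4 + 2*9))*(-3 + 5) = (4 + (-4 + 18))*2 = (4 + 14)*2 = 18*2 = 36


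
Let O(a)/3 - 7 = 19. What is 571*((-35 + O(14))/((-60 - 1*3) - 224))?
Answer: -24553/287 ≈ -85.551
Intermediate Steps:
O(a) = 78 (O(a) = 21 + 3*19 = 21 + 57 = 78)
571*((-35 + O(14))/((-60 - 1*3) - 224)) = 571*((-35 + 78)/((-60 - 1*3) - 224)) = 571*(43/((-60 - 3) - 224)) = 571*(43/(-63 - 224)) = 571*(43/(-287)) = 571*(43*(-1/287)) = 571*(-43/287) = -24553/287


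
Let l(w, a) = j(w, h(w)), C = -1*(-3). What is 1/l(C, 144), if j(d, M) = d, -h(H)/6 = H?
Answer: ⅓ ≈ 0.33333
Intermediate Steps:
h(H) = -6*H
C = 3
l(w, a) = w
1/l(C, 144) = 1/3 = ⅓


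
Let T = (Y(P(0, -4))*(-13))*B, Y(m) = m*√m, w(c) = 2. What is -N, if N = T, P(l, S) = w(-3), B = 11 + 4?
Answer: 390*√2 ≈ 551.54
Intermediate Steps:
B = 15
P(l, S) = 2
Y(m) = m^(3/2)
T = -390*√2 (T = (2^(3/2)*(-13))*15 = ((2*√2)*(-13))*15 = -26*√2*15 = -390*√2 ≈ -551.54)
N = -390*√2 ≈ -551.54
-N = -(-390)*√2 = 390*√2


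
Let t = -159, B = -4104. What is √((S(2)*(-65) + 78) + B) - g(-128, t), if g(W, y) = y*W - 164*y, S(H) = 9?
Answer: -46428 + I*√4611 ≈ -46428.0 + 67.904*I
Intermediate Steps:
g(W, y) = -164*y + W*y (g(W, y) = W*y - 164*y = -164*y + W*y)
√((S(2)*(-65) + 78) + B) - g(-128, t) = √((9*(-65) + 78) - 4104) - (-159)*(-164 - 128) = √((-585 + 78) - 4104) - (-159)*(-292) = √(-507 - 4104) - 1*46428 = √(-4611) - 46428 = I*√4611 - 46428 = -46428 + I*√4611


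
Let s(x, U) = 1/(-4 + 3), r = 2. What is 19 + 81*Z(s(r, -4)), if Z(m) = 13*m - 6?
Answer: -1520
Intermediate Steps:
s(x, U) = -1 (s(x, U) = 1/(-1) = -1)
Z(m) = -6 + 13*m
19 + 81*Z(s(r, -4)) = 19 + 81*(-6 + 13*(-1)) = 19 + 81*(-6 - 13) = 19 + 81*(-19) = 19 - 1539 = -1520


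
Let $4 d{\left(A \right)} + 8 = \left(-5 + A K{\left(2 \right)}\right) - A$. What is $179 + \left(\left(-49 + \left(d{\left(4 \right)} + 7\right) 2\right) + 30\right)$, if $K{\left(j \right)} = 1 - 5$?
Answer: $\frac{315}{2} \approx 157.5$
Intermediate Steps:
$K{\left(j \right)} = -4$
$d{\left(A \right)} = - \frac{13}{4} - \frac{5 A}{4}$ ($d{\left(A \right)} = -2 + \frac{\left(-5 + A \left(-4\right)\right) - A}{4} = -2 + \frac{\left(-5 - 4 A\right) - A}{4} = -2 + \frac{-5 - 5 A}{4} = -2 - \left(\frac{5}{4} + \frac{5 A}{4}\right) = - \frac{13}{4} - \frac{5 A}{4}$)
$179 + \left(\left(-49 + \left(d{\left(4 \right)} + 7\right) 2\right) + 30\right) = 179 + \left(\left(-49 + \left(\left(- \frac{13}{4} - 5\right) + 7\right) 2\right) + 30\right) = 179 + \left(\left(-49 + \left(- \frac{33}{4} + 7\right) 2\right) + 30\right) = 179 + \left(\left(-49 - \frac{5}{2}\right) + 30\right) = 179 + \left(- \frac{103}{2} + 30\right) = 179 - \frac{43}{2} = \frac{315}{2}$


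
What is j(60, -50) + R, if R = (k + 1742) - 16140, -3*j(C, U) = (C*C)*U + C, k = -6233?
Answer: 39349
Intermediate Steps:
j(C, U) = -C/3 - U*C**2/3 (j(C, U) = -((C*C)*U + C)/3 = -(C**2*U + C)/3 = -(U*C**2 + C)/3 = -(C + U*C**2)/3 = -C/3 - U*C**2/3)
R = -20631 (R = (-6233 + 1742) - 16140 = -4491 - 16140 = -20631)
j(60, -50) + R = -1/3*60*(1 + 60*(-50)) - 20631 = -1/3*60*(1 - 3000) - 20631 = -1/3*60*(-2999) - 20631 = 59980 - 20631 = 39349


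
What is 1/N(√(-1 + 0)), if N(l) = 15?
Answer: 1/15 ≈ 0.066667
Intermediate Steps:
1/N(√(-1 + 0)) = 1/15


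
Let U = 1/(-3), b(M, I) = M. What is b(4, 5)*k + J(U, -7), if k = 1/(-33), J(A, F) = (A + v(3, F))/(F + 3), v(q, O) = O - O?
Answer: -5/132 ≈ -0.037879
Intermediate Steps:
v(q, O) = 0
U = -1/3 ≈ -0.33333
J(A, F) = A/(3 + F) (J(A, F) = (A + 0)/(F + 3) = A/(3 + F))
k = -1/33 ≈ -0.030303
b(4, 5)*k + J(U, -7) = 4*(-1/33) - 1/(3*(3 - 7)) = -4/33 - 1/3/(-4) = -4/33 - 1/3*(-1/4) = -4/33 + 1/12 = -5/132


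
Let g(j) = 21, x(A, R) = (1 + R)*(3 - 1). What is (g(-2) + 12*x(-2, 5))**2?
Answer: 27225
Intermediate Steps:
x(A, R) = 2 + 2*R (x(A, R) = (1 + R)*2 = 2 + 2*R)
(g(-2) + 12*x(-2, 5))**2 = (21 + 12*(2 + 2*5))**2 = (21 + 12*(2 + 10))**2 = (21 + 12*12)**2 = (21 + 144)**2 = 165**2 = 27225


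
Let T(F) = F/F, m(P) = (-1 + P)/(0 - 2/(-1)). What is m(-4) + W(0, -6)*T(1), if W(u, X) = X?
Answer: -17/2 ≈ -8.5000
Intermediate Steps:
m(P) = -½ + P/2 (m(P) = (-1 + P)/(0 - 2*(-1)) = (-1 + P)/(0 + 2) = (-1 + P)/2 = (-1 + P)*(½) = -½ + P/2)
T(F) = 1
m(-4) + W(0, -6)*T(1) = (-½ + (½)*(-4)) - 6*1 = (-½ - 2) - 6 = -5/2 - 6 = -17/2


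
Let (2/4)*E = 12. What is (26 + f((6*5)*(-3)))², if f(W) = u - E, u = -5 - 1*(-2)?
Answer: 1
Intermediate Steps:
E = 24 (E = 2*12 = 24)
u = -3 (u = -5 + 2 = -3)
f(W) = -27 (f(W) = -3 - 1*24 = -3 - 24 = -27)
(26 + f((6*5)*(-3)))² = (26 - 27)² = (-1)² = 1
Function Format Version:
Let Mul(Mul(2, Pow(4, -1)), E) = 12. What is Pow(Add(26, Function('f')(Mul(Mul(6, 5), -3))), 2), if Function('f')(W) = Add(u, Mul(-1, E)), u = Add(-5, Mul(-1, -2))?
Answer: 1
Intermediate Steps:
E = 24 (E = Mul(2, 12) = 24)
u = -3 (u = Add(-5, 2) = -3)
Function('f')(W) = -27 (Function('f')(W) = Add(-3, Mul(-1, 24)) = Add(-3, -24) = -27)
Pow(Add(26, Function('f')(Mul(Mul(6, 5), -3))), 2) = Pow(Add(26, -27), 2) = Pow(-1, 2) = 1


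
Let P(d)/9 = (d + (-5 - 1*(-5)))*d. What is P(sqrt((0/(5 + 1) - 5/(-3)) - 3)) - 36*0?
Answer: -12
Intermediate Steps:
P(d) = 9*d**2 (P(d) = 9*((d + (-5 - 1*(-5)))*d) = 9*((d + (-5 + 5))*d) = 9*((d + 0)*d) = 9*(d*d) = 9*d**2)
P(sqrt((0/(5 + 1) - 5/(-3)) - 3)) - 36*0 = 9*(sqrt((0/(5 + 1) - 5/(-3)) - 3))**2 - 36*0 = 9*(sqrt((0/6 - 5*(-1/3)) - 3))**2 - 1*0 = 9*(sqrt((0*(1/6) + 5/3) - 3))**2 + 0 = 9*(sqrt((0 + 5/3) - 3))**2 + 0 = 9*(sqrt(5/3 - 3))**2 + 0 = 9*(sqrt(-4/3))**2 + 0 = 9*(2*I*sqrt(3)/3)**2 + 0 = 9*(-4/3) + 0 = -12 + 0 = -12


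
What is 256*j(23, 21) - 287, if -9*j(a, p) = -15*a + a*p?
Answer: -12637/3 ≈ -4212.3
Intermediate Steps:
j(a, p) = 5*a/3 - a*p/9 (j(a, p) = -(-15*a + a*p)/9 = 5*a/3 - a*p/9)
256*j(23, 21) - 287 = 256*((⅑)*23*(15 - 1*21)) - 287 = 256*((⅑)*23*(15 - 21)) - 287 = 256*((⅑)*23*(-6)) - 287 = 256*(-46/3) - 287 = -11776/3 - 287 = -12637/3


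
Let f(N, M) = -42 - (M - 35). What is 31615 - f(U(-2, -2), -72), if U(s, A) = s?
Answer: 31550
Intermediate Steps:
f(N, M) = -7 - M (f(N, M) = -42 - (-35 + M) = -42 + (35 - M) = -7 - M)
31615 - f(U(-2, -2), -72) = 31615 - (-7 - 1*(-72)) = 31615 - (-7 + 72) = 31615 - 1*65 = 31615 - 65 = 31550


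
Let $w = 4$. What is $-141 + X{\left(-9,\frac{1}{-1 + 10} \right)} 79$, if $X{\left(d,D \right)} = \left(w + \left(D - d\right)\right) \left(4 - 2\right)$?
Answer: $\frac{17375}{9} \approx 1930.6$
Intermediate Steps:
$X{\left(d,D \right)} = 8 - 2 d + 2 D$ ($X{\left(d,D \right)} = \left(4 + \left(D - d\right)\right) \left(4 - 2\right) = \left(4 + D - d\right) 2 = 8 - 2 d + 2 D$)
$-141 + X{\left(-9,\frac{1}{-1 + 10} \right)} 79 = -141 + \left(8 - -18 + \frac{2}{-1 + 10}\right) 79 = -141 + \left(8 + 18 + \frac{2}{9}\right) 79 = -141 + \frac{236}{9} \cdot 79 = -141 + \frac{18644}{9} = \frac{17375}{9}$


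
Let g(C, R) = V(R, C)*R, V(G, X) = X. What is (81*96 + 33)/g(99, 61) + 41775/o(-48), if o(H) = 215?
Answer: 16930544/86559 ≈ 195.60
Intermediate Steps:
g(C, R) = C*R
(81*96 + 33)/g(99, 61) + 41775/o(-48) = (81*96 + 33)/((99*61)) + 41775/215 = (7776 + 33)/6039 + 41775*(1/215) = 7809*(1/6039) + 8355/43 = 2603/2013 + 8355/43 = 16930544/86559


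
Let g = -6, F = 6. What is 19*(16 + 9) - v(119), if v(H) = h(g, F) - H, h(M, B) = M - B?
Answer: 606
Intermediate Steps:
v(H) = -12 - H (v(H) = (-6 - 1*6) - H = (-6 - 6) - H = -12 - H)
19*(16 + 9) - v(119) = 19*(16 + 9) - (-12 - 1*119) = 19*25 - (-12 - 119) = 475 - 1*(-131) = 475 + 131 = 606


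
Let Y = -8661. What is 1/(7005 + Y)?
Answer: -1/1656 ≈ -0.00060386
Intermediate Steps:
1/(7005 + Y) = 1/(7005 - 8661) = 1/(-1656) = -1/1656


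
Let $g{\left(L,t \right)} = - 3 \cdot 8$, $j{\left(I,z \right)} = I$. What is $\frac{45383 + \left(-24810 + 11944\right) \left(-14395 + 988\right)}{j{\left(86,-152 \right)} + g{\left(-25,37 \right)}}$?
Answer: $\frac{172539845}{62} \approx 2.7829 \cdot 10^{6}$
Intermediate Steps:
$g{\left(L,t \right)} = -24$ ($g{\left(L,t \right)} = \left(-1\right) 24 = -24$)
$\frac{45383 + \left(-24810 + 11944\right) \left(-14395 + 988\right)}{j{\left(86,-152 \right)} + g{\left(-25,37 \right)}} = \frac{45383 + \left(-24810 + 11944\right) \left(-14395 + 988\right)}{86 - 24} = \frac{45383 - -172494462}{62} = \left(45383 + 172494462\right) \frac{1}{62} = 172539845 \cdot \frac{1}{62} = \frac{172539845}{62}$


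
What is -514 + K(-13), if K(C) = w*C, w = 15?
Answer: -709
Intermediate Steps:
K(C) = 15*C
-514 + K(-13) = -514 + 15*(-13) = -514 - 195 = -709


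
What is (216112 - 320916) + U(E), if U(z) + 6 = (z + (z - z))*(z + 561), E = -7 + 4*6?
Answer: -94984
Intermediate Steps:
E = 17 (E = -7 + 24 = 17)
U(z) = -6 + z*(561 + z) (U(z) = -6 + (z + (z - z))*(z + 561) = -6 + (z + 0)*(561 + z) = -6 + z*(561 + z))
(216112 - 320916) + U(E) = (216112 - 320916) + (-6 + 17**2 + 561*17) = -104804 + (-6 + 289 + 9537) = -104804 + 9820 = -94984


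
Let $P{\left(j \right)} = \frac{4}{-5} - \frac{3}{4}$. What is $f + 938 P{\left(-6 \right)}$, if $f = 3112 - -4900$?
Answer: $\frac{65581}{10} \approx 6558.1$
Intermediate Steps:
$P{\left(j \right)} = - \frac{31}{20}$ ($P{\left(j \right)} = 4 \left(- \frac{1}{5}\right) - \frac{3}{4} = - \frac{4}{5} - \frac{3}{4} = - \frac{31}{20}$)
$f = 8012$ ($f = 3112 + 4900 = 8012$)
$f + 938 P{\left(-6 \right)} = 8012 + 938 \left(- \frac{31}{20}\right) = 8012 - \frac{14539}{10} = \frac{65581}{10}$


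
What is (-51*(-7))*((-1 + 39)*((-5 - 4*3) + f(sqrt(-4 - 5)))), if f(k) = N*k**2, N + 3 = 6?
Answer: -596904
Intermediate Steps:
N = 3 (N = -3 + 6 = 3)
f(k) = 3*k**2
(-51*(-7))*((-1 + 39)*((-5 - 4*3) + f(sqrt(-4 - 5)))) = (-51*(-7))*((-1 + 39)*((-5 - 4*3) + 3*(sqrt(-4 - 5))**2)) = 357*(38*((-5 - 12) + 3*(sqrt(-9))**2)) = 357*(38*(-17 + 3*(3*I)**2)) = 357*(38*(-17 + 3*(-9))) = 357*(38*(-17 - 27)) = 357*(38*(-44)) = 357*(-1672) = -596904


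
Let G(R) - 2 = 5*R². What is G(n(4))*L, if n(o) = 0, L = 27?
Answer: 54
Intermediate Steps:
G(R) = 2 + 5*R²
G(n(4))*L = (2 + 5*0²)*27 = (2 + 5*0)*27 = (2 + 0)*27 = 2*27 = 54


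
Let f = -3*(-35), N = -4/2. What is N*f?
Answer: -210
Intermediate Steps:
N = -2 (N = -4*1/2 = -2)
f = 105
N*f = -2*105 = -210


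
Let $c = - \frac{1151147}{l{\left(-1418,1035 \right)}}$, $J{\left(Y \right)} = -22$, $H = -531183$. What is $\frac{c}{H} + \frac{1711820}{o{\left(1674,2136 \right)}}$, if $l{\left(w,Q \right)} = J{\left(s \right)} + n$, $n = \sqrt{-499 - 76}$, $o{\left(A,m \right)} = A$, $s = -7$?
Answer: $\frac{1725618960428}{1687568391} - \frac{5755735 i \sqrt{23}}{562522797} \approx 1022.5 - 0.049071 i$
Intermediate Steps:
$n = 5 i \sqrt{23}$ ($n = \sqrt{-575} = 5 i \sqrt{23} \approx 23.979 i$)
$l{\left(w,Q \right)} = -22 + 5 i \sqrt{23}$
$c = - \frac{1151147}{-22 + 5 i \sqrt{23}} \approx 23914.0 + 26066.0 i$
$\frac{c}{H} + \frac{1711820}{o{\left(1674,2136 \right)}} = \frac{\frac{25325234}{1059} + \frac{5755735 i \sqrt{23}}{1059}}{-531183} + \frac{1711820}{1674} = \left(\frac{25325234}{1059} + \frac{5755735 i \sqrt{23}}{1059}\right) \left(- \frac{1}{531183}\right) + 1711820 \cdot \frac{1}{1674} = \left(- \frac{25325234}{562522797} - \frac{5755735 i \sqrt{23}}{562522797}\right) + \frac{27610}{27} = \frac{1725618960428}{1687568391} - \frac{5755735 i \sqrt{23}}{562522797}$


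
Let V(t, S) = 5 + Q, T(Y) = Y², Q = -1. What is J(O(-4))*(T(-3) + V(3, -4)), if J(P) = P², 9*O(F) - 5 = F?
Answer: 13/81 ≈ 0.16049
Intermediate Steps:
O(F) = 5/9 + F/9
V(t, S) = 4 (V(t, S) = 5 - 1 = 4)
J(O(-4))*(T(-3) + V(3, -4)) = (5/9 + (⅑)*(-4))²*((-3)² + 4) = (5/9 - 4/9)²*(9 + 4) = (⅑)²*13 = (1/81)*13 = 13/81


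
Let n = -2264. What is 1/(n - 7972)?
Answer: -1/10236 ≈ -9.7694e-5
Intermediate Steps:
1/(n - 7972) = 1/(-2264 - 7972) = 1/(-10236) = -1/10236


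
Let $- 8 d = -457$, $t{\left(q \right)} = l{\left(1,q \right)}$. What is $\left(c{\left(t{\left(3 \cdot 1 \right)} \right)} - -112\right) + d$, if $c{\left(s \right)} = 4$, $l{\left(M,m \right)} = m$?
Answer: $\frac{1385}{8} \approx 173.13$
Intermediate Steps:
$t{\left(q \right)} = q$
$d = \frac{457}{8}$ ($d = \left(- \frac{1}{8}\right) \left(-457\right) = \frac{457}{8} \approx 57.125$)
$\left(c{\left(t{\left(3 \cdot 1 \right)} \right)} - -112\right) + d = \left(4 - -112\right) + \frac{457}{8} = \left(4 + 112\right) + \frac{457}{8} = 116 + \frac{457}{8} = \frac{1385}{8}$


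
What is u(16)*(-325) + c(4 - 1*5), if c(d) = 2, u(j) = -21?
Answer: 6827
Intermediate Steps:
u(16)*(-325) + c(4 - 1*5) = -21*(-325) + 2 = 6825 + 2 = 6827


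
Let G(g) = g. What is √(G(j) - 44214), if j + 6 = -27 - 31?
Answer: 13*I*√262 ≈ 210.42*I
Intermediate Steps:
j = -64 (j = -6 + (-27 - 31) = -6 - 58 = -64)
√(G(j) - 44214) = √(-64 - 44214) = √(-44278) = 13*I*√262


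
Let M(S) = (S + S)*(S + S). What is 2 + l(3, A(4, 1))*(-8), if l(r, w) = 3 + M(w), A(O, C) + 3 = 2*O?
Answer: -822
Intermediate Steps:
M(S) = 4*S² (M(S) = (2*S)*(2*S) = 4*S²)
A(O, C) = -3 + 2*O
l(r, w) = 3 + 4*w²
2 + l(3, A(4, 1))*(-8) = 2 + (3 + 4*(-3 + 2*4)²)*(-8) = 2 + (3 + 4*(-3 + 8)²)*(-8) = 2 + (3 + 4*5²)*(-8) = 2 + (3 + 4*25)*(-8) = 2 + (3 + 100)*(-8) = 2 + 103*(-8) = 2 - 824 = -822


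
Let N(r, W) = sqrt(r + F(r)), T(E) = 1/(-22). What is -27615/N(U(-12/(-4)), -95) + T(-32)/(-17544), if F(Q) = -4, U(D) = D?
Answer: 1/385968 + 27615*I ≈ 2.5909e-6 + 27615.0*I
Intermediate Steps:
T(E) = -1/22
N(r, W) = sqrt(-4 + r) (N(r, W) = sqrt(r - 4) = sqrt(-4 + r))
-27615/N(U(-12/(-4)), -95) + T(-32)/(-17544) = -27615/sqrt(-4 - 12/(-4)) - 1/22/(-17544) = -27615/sqrt(-4 - 12*(-1/4)) - 1/22*(-1/17544) = -27615/sqrt(-4 + 3) + 1/385968 = -27615*(-I) + 1/385968 = -(-27615)*I + 1/385968 = 27615*I + 1/385968 = 1/385968 + 27615*I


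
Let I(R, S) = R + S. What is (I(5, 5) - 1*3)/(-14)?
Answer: -½ ≈ -0.50000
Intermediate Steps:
(I(5, 5) - 1*3)/(-14) = ((5 + 5) - 1*3)/(-14) = -(10 - 3)/14 = -1/14*7 = -½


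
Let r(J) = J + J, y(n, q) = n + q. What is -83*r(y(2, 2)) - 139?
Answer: -803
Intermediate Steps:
r(J) = 2*J
-83*r(y(2, 2)) - 139 = -166*(2 + 2) - 139 = -166*4 - 139 = -83*8 - 139 = -664 - 139 = -803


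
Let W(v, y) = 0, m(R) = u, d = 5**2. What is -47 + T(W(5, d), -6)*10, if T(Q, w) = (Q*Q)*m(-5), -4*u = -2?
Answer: -47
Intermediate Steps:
d = 25
u = 1/2 (u = -1/4*(-2) = 1/2 ≈ 0.50000)
m(R) = 1/2
T(Q, w) = Q**2/2 (T(Q, w) = (Q*Q)*(1/2) = Q**2*(1/2) = Q**2/2)
-47 + T(W(5, d), -6)*10 = -47 + ((1/2)*0**2)*10 = -47 + ((1/2)*0)*10 = -47 + 0*10 = -47 + 0 = -47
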